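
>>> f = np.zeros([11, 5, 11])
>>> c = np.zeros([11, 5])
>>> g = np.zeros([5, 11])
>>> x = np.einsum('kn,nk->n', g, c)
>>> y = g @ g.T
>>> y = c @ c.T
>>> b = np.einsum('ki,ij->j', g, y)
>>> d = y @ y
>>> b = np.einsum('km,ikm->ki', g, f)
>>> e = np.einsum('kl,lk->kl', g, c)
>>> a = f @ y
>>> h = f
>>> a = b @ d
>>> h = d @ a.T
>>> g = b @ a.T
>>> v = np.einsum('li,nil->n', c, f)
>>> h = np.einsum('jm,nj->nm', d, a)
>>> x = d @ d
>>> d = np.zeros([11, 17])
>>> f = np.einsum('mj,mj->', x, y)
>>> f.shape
()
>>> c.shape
(11, 5)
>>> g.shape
(5, 5)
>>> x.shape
(11, 11)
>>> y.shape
(11, 11)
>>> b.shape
(5, 11)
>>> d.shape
(11, 17)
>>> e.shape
(5, 11)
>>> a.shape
(5, 11)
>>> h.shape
(5, 11)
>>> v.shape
(11,)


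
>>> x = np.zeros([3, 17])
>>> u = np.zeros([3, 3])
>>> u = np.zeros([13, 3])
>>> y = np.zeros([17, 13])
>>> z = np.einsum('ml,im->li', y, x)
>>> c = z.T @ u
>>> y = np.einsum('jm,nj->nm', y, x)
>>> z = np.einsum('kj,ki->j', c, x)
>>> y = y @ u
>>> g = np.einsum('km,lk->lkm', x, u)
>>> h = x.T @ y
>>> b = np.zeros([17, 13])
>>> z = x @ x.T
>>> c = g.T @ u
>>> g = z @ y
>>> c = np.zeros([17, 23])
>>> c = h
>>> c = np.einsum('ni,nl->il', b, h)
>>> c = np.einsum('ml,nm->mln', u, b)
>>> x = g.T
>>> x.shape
(3, 3)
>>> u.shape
(13, 3)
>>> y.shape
(3, 3)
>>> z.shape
(3, 3)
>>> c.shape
(13, 3, 17)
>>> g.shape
(3, 3)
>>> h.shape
(17, 3)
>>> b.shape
(17, 13)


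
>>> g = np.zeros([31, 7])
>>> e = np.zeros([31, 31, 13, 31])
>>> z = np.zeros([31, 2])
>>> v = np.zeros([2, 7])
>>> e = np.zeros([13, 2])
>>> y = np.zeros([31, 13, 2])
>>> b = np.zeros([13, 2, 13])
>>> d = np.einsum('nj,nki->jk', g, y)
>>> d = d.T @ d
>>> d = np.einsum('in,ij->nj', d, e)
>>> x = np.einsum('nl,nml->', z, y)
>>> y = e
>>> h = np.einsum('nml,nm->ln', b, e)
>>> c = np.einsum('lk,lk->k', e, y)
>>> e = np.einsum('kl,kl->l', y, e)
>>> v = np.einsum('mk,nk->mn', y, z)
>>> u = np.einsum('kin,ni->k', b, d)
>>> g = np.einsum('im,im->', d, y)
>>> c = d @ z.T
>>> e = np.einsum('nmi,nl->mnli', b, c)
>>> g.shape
()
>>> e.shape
(2, 13, 31, 13)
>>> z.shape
(31, 2)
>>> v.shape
(13, 31)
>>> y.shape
(13, 2)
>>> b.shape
(13, 2, 13)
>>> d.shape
(13, 2)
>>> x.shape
()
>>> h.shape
(13, 13)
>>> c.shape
(13, 31)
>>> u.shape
(13,)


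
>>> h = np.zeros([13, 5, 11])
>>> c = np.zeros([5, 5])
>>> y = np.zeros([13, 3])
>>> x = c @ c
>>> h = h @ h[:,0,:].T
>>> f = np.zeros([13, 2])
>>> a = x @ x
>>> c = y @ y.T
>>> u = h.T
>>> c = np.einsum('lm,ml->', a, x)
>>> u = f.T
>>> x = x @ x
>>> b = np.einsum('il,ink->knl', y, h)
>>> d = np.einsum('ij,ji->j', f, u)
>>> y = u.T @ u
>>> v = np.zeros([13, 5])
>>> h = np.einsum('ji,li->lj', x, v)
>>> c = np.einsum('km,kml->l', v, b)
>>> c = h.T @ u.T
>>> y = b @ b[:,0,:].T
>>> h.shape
(13, 5)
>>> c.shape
(5, 2)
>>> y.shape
(13, 5, 13)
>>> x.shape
(5, 5)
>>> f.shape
(13, 2)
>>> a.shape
(5, 5)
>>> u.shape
(2, 13)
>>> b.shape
(13, 5, 3)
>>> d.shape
(2,)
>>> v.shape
(13, 5)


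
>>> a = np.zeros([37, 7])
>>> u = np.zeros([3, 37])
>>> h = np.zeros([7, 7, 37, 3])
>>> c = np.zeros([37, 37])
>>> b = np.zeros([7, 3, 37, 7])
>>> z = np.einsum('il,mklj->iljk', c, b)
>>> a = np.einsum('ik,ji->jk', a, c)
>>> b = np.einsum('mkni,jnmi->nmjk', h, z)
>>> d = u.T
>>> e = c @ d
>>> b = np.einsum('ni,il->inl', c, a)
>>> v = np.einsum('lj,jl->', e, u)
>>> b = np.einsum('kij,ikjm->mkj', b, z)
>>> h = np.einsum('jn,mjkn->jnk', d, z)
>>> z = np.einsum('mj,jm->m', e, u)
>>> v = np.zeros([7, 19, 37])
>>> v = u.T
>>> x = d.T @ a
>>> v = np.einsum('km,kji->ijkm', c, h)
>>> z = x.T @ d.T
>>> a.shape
(37, 7)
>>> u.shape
(3, 37)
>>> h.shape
(37, 3, 7)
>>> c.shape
(37, 37)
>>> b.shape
(3, 37, 7)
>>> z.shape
(7, 37)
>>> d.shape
(37, 3)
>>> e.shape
(37, 3)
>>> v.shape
(7, 3, 37, 37)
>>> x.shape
(3, 7)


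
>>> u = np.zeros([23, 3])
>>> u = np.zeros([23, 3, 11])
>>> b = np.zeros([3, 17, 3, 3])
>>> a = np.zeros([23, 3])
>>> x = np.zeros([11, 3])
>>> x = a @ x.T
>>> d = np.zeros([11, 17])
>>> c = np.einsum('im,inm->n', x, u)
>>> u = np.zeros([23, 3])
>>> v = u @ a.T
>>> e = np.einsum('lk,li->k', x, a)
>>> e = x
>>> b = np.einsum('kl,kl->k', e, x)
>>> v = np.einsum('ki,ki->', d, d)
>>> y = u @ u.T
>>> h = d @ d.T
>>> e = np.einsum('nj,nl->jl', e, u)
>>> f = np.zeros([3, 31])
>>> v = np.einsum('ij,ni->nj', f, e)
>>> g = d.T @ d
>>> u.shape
(23, 3)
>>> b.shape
(23,)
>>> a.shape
(23, 3)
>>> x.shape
(23, 11)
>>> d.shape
(11, 17)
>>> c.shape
(3,)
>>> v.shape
(11, 31)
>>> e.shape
(11, 3)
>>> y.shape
(23, 23)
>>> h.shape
(11, 11)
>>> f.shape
(3, 31)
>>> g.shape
(17, 17)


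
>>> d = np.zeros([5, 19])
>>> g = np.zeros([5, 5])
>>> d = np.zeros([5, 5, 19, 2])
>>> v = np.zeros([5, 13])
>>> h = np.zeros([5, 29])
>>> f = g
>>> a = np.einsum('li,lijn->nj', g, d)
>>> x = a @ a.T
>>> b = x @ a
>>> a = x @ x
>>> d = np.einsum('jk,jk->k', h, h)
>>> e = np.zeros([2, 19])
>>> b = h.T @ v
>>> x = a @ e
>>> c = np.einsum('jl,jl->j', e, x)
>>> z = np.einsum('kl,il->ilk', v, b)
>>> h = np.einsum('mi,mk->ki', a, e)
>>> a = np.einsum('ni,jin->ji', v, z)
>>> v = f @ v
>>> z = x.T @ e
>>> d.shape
(29,)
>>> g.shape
(5, 5)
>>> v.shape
(5, 13)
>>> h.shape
(19, 2)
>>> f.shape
(5, 5)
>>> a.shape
(29, 13)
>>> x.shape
(2, 19)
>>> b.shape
(29, 13)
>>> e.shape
(2, 19)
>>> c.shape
(2,)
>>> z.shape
(19, 19)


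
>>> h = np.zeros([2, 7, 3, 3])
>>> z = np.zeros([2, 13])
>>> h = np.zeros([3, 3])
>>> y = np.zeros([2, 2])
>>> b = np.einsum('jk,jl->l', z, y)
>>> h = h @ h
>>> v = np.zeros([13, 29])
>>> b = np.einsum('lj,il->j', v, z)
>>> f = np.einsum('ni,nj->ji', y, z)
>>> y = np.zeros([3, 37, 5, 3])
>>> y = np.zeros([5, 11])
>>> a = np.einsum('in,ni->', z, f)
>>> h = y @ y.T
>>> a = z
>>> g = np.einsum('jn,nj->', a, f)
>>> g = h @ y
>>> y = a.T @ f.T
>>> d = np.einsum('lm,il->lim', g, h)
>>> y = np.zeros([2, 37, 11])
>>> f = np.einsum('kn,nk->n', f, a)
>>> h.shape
(5, 5)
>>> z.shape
(2, 13)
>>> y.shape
(2, 37, 11)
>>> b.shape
(29,)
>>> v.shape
(13, 29)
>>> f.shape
(2,)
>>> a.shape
(2, 13)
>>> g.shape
(5, 11)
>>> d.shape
(5, 5, 11)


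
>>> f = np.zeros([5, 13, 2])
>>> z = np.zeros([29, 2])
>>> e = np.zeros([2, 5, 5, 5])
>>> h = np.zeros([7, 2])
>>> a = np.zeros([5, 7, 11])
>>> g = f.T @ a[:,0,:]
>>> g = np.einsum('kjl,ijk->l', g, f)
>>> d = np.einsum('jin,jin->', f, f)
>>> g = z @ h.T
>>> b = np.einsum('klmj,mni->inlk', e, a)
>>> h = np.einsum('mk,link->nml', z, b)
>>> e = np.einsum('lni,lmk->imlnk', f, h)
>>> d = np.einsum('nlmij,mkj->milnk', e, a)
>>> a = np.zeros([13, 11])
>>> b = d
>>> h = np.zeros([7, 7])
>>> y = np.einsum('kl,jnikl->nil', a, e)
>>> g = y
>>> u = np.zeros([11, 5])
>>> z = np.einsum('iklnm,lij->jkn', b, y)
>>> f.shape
(5, 13, 2)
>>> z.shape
(11, 13, 2)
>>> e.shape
(2, 29, 5, 13, 11)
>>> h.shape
(7, 7)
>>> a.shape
(13, 11)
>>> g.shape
(29, 5, 11)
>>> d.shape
(5, 13, 29, 2, 7)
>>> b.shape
(5, 13, 29, 2, 7)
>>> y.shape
(29, 5, 11)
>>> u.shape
(11, 5)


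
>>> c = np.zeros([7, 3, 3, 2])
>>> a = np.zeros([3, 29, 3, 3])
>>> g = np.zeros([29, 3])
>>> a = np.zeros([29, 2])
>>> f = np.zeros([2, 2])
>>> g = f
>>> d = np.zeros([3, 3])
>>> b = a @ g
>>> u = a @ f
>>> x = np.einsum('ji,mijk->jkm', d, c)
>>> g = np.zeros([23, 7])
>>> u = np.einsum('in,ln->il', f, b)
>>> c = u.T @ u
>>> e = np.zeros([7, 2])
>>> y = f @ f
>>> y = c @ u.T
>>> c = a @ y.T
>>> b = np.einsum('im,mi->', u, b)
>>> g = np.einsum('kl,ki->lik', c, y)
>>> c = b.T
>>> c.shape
()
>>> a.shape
(29, 2)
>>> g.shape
(29, 2, 29)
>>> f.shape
(2, 2)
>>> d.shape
(3, 3)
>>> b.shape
()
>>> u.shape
(2, 29)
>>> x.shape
(3, 2, 7)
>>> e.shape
(7, 2)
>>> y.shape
(29, 2)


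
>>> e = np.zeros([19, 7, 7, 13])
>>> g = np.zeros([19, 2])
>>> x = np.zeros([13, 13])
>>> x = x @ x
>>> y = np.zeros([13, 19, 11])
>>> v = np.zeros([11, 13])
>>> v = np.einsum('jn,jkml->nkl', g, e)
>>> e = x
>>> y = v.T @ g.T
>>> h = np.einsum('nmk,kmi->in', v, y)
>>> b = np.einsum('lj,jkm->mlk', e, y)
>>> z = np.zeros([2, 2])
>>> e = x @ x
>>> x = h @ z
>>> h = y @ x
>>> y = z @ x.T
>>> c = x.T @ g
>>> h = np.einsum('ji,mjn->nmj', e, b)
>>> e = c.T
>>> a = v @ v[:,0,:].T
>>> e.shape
(2, 2)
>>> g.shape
(19, 2)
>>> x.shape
(19, 2)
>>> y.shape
(2, 19)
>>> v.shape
(2, 7, 13)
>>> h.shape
(7, 19, 13)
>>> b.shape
(19, 13, 7)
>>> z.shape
(2, 2)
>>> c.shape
(2, 2)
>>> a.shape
(2, 7, 2)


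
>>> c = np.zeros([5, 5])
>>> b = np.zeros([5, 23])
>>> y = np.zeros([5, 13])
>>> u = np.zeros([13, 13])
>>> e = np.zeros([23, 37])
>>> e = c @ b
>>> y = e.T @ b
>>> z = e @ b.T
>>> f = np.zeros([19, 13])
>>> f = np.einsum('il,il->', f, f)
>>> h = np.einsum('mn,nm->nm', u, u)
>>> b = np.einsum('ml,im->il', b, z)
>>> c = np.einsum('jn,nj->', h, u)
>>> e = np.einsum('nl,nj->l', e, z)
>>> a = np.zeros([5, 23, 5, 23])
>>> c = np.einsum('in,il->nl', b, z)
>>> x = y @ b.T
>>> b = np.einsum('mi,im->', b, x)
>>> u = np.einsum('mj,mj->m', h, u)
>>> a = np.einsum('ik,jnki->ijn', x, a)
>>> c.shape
(23, 5)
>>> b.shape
()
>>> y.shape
(23, 23)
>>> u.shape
(13,)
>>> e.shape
(23,)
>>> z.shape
(5, 5)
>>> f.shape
()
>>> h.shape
(13, 13)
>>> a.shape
(23, 5, 23)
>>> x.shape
(23, 5)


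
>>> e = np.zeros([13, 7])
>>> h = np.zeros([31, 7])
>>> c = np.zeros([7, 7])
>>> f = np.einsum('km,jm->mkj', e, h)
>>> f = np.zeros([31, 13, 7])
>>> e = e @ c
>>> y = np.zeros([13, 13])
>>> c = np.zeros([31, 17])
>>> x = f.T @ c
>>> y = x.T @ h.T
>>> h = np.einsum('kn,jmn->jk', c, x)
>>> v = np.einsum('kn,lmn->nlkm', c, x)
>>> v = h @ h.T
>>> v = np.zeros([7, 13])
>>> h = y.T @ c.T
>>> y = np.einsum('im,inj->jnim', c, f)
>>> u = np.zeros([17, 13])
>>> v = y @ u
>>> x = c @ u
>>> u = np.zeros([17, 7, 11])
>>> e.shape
(13, 7)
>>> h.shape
(31, 13, 31)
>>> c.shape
(31, 17)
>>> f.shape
(31, 13, 7)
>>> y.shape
(7, 13, 31, 17)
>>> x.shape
(31, 13)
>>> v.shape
(7, 13, 31, 13)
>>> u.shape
(17, 7, 11)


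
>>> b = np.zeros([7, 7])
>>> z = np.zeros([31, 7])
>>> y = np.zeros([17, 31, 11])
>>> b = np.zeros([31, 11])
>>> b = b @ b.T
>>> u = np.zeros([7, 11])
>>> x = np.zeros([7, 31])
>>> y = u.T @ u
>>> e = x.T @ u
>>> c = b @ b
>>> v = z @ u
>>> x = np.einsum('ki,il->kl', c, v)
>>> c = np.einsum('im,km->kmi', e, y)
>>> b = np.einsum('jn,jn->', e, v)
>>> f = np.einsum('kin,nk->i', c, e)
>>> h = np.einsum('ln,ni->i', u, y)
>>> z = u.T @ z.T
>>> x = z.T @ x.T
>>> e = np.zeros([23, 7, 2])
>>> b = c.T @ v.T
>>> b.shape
(31, 11, 31)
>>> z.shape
(11, 31)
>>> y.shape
(11, 11)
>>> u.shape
(7, 11)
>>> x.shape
(31, 31)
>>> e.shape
(23, 7, 2)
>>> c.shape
(11, 11, 31)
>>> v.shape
(31, 11)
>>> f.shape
(11,)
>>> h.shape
(11,)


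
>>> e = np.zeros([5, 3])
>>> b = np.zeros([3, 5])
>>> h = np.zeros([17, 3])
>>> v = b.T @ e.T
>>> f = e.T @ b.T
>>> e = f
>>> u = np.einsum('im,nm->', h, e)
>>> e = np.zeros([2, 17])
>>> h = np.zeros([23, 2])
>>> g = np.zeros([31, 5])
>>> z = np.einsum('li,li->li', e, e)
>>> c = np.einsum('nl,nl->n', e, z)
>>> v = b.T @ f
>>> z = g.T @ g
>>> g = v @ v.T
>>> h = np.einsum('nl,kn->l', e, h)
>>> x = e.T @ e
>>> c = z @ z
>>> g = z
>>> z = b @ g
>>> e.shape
(2, 17)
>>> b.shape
(3, 5)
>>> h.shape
(17,)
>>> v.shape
(5, 3)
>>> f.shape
(3, 3)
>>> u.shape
()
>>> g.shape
(5, 5)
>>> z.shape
(3, 5)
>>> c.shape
(5, 5)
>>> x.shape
(17, 17)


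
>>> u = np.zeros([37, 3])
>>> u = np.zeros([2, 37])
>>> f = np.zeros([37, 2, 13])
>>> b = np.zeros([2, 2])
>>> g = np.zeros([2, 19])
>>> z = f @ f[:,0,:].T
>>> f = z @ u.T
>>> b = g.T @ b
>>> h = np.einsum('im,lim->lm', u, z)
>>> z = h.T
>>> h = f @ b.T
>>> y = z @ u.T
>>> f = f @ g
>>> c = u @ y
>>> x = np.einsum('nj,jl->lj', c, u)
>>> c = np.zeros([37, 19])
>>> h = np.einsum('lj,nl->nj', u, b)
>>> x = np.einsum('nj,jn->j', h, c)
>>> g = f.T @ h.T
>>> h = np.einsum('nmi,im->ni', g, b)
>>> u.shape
(2, 37)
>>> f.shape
(37, 2, 19)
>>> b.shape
(19, 2)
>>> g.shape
(19, 2, 19)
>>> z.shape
(37, 37)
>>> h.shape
(19, 19)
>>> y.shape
(37, 2)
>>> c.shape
(37, 19)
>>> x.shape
(37,)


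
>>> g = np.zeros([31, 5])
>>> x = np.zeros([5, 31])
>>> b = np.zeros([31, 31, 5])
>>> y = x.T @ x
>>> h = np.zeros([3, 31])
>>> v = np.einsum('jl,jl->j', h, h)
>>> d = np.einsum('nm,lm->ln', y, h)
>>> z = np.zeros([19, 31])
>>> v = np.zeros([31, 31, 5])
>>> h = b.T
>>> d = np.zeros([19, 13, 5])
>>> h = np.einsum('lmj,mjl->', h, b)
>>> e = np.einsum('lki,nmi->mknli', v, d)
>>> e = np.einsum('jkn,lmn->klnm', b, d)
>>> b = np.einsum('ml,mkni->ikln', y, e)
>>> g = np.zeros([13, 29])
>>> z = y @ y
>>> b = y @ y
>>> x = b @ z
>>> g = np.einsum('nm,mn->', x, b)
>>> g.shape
()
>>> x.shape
(31, 31)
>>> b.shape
(31, 31)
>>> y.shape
(31, 31)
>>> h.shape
()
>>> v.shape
(31, 31, 5)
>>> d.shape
(19, 13, 5)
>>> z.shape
(31, 31)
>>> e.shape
(31, 19, 5, 13)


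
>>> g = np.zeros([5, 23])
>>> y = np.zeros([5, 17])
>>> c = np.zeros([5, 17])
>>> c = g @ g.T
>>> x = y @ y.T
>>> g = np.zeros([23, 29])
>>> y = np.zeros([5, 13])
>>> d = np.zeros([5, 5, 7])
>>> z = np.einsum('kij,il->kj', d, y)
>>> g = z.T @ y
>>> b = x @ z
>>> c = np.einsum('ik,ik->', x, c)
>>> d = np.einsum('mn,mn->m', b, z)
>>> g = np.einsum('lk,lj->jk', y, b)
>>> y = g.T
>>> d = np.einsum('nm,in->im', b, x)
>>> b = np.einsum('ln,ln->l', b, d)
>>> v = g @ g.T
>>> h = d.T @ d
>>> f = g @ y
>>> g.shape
(7, 13)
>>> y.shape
(13, 7)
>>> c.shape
()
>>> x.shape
(5, 5)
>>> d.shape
(5, 7)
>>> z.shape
(5, 7)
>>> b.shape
(5,)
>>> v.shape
(7, 7)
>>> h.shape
(7, 7)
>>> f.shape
(7, 7)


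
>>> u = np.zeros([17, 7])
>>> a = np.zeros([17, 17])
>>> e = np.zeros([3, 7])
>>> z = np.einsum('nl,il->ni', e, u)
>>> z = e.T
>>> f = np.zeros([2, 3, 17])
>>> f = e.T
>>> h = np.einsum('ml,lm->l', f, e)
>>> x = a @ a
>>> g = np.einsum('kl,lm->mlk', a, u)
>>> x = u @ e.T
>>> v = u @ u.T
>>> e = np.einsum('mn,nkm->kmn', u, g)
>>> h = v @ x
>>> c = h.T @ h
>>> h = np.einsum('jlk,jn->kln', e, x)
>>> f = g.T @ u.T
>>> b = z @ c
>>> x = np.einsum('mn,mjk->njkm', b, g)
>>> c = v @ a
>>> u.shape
(17, 7)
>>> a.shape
(17, 17)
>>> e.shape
(17, 17, 7)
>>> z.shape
(7, 3)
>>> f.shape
(17, 17, 17)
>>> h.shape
(7, 17, 3)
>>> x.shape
(3, 17, 17, 7)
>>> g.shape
(7, 17, 17)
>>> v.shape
(17, 17)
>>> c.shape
(17, 17)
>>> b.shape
(7, 3)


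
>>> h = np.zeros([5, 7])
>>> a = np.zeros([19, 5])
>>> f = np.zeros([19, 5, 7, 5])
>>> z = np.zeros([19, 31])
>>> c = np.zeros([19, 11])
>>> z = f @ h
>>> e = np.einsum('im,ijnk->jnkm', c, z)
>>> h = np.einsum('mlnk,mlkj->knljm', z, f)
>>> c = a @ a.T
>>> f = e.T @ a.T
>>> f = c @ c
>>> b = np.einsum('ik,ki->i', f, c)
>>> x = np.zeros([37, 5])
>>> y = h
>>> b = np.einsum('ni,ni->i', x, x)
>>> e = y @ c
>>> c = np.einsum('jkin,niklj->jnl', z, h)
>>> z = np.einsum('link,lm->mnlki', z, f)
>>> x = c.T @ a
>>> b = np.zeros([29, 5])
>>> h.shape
(7, 7, 5, 5, 19)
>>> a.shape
(19, 5)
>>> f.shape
(19, 19)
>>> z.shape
(19, 7, 19, 7, 5)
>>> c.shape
(19, 7, 5)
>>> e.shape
(7, 7, 5, 5, 19)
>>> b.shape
(29, 5)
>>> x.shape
(5, 7, 5)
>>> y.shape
(7, 7, 5, 5, 19)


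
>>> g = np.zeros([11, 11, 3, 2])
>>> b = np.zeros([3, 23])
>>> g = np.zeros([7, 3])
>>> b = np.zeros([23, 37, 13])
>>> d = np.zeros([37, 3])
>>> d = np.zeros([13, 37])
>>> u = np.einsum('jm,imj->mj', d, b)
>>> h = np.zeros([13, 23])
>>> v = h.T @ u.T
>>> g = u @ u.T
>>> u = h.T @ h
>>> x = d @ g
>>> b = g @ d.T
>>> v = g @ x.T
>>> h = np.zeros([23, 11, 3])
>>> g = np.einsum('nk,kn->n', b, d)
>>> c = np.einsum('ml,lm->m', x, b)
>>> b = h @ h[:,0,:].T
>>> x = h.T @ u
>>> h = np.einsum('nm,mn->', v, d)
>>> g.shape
(37,)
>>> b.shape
(23, 11, 23)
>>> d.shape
(13, 37)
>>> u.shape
(23, 23)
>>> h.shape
()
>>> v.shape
(37, 13)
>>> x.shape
(3, 11, 23)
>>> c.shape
(13,)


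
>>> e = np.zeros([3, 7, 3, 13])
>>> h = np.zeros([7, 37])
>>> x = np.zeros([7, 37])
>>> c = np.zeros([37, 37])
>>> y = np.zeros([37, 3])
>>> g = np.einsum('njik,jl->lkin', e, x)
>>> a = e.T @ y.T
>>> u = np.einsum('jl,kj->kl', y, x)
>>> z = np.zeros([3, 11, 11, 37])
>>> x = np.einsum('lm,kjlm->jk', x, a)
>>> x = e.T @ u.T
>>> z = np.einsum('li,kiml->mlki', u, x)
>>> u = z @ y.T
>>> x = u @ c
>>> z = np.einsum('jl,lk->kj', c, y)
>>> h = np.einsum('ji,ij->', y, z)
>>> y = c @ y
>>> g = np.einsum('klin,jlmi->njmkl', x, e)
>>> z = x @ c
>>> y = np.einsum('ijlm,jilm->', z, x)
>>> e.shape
(3, 7, 3, 13)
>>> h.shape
()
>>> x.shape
(7, 7, 13, 37)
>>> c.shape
(37, 37)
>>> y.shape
()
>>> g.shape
(37, 3, 3, 7, 7)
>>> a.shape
(13, 3, 7, 37)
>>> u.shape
(7, 7, 13, 37)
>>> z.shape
(7, 7, 13, 37)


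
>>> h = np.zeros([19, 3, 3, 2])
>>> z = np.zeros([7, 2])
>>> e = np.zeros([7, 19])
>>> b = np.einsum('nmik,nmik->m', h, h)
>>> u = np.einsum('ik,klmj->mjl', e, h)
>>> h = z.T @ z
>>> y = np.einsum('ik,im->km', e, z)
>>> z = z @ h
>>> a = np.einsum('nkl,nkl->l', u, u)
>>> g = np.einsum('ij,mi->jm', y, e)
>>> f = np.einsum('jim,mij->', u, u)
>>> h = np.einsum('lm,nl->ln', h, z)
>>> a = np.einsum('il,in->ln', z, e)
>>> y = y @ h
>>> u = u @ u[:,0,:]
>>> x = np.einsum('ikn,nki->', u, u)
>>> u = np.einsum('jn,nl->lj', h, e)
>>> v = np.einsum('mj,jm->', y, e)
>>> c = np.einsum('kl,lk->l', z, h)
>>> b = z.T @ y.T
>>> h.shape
(2, 7)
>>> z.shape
(7, 2)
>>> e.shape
(7, 19)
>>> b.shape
(2, 19)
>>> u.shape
(19, 2)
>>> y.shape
(19, 7)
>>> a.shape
(2, 19)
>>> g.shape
(2, 7)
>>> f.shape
()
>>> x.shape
()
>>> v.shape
()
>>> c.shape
(2,)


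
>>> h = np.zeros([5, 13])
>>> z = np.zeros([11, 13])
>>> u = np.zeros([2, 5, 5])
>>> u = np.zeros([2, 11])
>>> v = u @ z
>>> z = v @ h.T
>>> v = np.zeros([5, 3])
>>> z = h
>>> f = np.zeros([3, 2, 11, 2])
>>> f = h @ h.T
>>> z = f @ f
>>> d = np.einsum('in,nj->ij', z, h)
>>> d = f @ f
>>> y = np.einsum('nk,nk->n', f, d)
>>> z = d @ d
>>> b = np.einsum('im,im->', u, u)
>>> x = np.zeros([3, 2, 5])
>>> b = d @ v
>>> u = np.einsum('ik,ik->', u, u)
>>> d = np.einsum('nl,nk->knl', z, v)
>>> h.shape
(5, 13)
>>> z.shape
(5, 5)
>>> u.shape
()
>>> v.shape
(5, 3)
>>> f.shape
(5, 5)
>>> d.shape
(3, 5, 5)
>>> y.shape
(5,)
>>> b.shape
(5, 3)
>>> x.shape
(3, 2, 5)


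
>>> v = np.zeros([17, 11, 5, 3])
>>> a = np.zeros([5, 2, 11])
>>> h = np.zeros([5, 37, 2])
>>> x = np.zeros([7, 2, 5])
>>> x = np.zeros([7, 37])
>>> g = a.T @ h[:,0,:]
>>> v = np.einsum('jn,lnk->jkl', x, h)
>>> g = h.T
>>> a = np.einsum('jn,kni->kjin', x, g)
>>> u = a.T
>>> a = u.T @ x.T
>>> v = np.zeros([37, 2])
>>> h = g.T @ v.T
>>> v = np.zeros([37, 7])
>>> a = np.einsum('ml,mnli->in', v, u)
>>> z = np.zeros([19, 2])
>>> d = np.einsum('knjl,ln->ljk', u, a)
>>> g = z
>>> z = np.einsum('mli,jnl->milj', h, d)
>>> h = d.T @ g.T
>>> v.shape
(37, 7)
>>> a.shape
(2, 5)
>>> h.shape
(37, 7, 19)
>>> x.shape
(7, 37)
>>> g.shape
(19, 2)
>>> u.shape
(37, 5, 7, 2)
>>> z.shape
(5, 37, 37, 2)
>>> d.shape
(2, 7, 37)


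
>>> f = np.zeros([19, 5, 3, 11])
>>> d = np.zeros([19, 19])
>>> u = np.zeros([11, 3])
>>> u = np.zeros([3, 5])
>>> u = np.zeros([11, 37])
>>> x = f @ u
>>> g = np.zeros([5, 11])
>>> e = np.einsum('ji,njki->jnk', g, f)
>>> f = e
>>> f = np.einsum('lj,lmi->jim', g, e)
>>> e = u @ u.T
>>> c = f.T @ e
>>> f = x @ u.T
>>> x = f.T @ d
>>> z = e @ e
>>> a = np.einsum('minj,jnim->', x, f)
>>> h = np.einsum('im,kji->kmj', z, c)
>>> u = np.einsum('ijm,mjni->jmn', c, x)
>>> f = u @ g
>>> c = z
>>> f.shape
(3, 11, 11)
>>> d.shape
(19, 19)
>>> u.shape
(3, 11, 5)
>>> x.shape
(11, 3, 5, 19)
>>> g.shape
(5, 11)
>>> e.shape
(11, 11)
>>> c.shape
(11, 11)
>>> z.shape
(11, 11)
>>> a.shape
()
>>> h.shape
(19, 11, 3)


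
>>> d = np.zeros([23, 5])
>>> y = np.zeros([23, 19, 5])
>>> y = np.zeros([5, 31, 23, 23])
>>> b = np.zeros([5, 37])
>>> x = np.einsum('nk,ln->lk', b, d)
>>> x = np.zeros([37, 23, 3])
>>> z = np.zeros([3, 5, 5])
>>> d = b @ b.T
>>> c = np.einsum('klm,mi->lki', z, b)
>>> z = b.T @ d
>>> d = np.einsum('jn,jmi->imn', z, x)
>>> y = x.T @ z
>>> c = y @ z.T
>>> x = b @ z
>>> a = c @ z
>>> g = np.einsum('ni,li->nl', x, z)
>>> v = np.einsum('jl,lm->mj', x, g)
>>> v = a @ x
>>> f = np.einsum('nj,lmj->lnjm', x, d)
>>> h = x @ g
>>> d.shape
(3, 23, 5)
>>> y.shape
(3, 23, 5)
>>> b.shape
(5, 37)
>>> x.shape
(5, 5)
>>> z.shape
(37, 5)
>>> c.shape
(3, 23, 37)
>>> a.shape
(3, 23, 5)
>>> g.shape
(5, 37)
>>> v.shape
(3, 23, 5)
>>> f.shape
(3, 5, 5, 23)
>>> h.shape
(5, 37)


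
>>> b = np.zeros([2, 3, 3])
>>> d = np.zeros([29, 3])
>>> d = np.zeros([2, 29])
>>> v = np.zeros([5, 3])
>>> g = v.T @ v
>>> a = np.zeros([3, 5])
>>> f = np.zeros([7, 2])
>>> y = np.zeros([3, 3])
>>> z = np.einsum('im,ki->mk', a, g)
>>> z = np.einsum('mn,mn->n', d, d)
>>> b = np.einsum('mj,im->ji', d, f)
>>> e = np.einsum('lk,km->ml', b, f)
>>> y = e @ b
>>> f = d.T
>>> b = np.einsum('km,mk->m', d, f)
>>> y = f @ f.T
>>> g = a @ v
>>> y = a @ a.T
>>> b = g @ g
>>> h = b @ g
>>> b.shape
(3, 3)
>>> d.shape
(2, 29)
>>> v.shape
(5, 3)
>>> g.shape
(3, 3)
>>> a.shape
(3, 5)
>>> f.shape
(29, 2)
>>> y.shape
(3, 3)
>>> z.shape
(29,)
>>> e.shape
(2, 29)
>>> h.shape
(3, 3)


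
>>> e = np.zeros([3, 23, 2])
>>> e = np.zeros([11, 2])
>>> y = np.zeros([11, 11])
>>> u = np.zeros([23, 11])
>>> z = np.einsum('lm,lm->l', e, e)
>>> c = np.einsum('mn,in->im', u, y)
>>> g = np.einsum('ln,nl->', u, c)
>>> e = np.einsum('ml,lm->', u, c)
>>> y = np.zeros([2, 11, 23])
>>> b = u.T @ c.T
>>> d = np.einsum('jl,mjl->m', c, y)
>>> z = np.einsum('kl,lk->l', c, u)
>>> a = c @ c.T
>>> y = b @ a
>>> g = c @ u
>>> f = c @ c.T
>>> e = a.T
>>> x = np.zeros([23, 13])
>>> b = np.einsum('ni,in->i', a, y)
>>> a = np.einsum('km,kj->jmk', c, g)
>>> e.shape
(11, 11)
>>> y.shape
(11, 11)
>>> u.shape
(23, 11)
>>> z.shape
(23,)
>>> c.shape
(11, 23)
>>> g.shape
(11, 11)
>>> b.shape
(11,)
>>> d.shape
(2,)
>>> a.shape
(11, 23, 11)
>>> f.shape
(11, 11)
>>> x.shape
(23, 13)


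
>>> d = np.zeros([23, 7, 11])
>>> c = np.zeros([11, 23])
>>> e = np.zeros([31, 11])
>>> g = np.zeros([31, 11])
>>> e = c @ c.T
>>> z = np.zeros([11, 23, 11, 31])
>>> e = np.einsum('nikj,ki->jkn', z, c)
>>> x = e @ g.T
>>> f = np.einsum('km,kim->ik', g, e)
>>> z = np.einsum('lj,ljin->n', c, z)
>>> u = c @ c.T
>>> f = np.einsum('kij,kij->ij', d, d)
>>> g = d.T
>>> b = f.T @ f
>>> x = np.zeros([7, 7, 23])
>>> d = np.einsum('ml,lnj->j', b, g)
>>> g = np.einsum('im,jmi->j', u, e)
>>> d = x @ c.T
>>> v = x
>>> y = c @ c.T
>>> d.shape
(7, 7, 11)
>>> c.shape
(11, 23)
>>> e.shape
(31, 11, 11)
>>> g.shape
(31,)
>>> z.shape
(31,)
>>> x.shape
(7, 7, 23)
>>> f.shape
(7, 11)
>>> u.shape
(11, 11)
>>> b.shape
(11, 11)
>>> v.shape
(7, 7, 23)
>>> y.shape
(11, 11)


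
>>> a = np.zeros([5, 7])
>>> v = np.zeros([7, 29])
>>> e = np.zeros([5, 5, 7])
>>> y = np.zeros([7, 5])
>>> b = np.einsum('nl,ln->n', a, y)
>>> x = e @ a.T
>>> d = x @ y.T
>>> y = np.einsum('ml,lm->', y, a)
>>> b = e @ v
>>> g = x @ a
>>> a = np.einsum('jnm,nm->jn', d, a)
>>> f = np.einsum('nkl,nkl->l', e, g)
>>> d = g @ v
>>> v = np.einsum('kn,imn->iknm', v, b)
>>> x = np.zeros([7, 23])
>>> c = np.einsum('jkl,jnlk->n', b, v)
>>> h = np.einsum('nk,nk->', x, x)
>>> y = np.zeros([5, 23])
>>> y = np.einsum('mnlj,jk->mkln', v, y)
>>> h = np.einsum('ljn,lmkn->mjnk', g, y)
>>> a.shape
(5, 5)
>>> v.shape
(5, 7, 29, 5)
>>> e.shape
(5, 5, 7)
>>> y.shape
(5, 23, 29, 7)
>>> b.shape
(5, 5, 29)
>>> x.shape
(7, 23)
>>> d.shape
(5, 5, 29)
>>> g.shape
(5, 5, 7)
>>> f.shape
(7,)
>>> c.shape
(7,)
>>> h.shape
(23, 5, 7, 29)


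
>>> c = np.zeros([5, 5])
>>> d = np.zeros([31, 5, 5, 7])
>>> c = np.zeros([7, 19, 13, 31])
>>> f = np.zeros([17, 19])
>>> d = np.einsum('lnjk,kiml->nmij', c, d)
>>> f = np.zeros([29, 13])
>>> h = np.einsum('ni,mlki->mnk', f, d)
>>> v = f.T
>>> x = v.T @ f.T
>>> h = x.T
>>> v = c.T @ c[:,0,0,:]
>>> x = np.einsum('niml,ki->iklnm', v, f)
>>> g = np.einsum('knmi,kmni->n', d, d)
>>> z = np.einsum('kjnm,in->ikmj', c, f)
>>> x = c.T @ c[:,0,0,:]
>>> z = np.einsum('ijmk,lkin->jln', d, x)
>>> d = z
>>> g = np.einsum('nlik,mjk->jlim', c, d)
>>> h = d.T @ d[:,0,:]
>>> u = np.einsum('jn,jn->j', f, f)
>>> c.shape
(7, 19, 13, 31)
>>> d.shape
(5, 31, 31)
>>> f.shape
(29, 13)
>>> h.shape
(31, 31, 31)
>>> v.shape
(31, 13, 19, 31)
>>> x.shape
(31, 13, 19, 31)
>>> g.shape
(31, 19, 13, 5)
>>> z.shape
(5, 31, 31)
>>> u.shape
(29,)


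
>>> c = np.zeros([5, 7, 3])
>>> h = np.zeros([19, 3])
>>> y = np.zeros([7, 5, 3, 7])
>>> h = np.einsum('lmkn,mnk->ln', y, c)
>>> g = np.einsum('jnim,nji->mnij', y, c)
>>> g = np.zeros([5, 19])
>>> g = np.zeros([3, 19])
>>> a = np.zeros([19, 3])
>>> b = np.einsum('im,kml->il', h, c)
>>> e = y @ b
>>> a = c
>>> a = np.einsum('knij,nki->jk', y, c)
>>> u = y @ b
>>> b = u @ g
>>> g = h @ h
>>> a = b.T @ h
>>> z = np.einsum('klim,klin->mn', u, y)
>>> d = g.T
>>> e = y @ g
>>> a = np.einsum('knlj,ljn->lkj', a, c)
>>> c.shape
(5, 7, 3)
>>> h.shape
(7, 7)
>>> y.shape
(7, 5, 3, 7)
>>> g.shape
(7, 7)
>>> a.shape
(5, 19, 7)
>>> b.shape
(7, 5, 3, 19)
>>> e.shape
(7, 5, 3, 7)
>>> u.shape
(7, 5, 3, 3)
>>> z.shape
(3, 7)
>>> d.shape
(7, 7)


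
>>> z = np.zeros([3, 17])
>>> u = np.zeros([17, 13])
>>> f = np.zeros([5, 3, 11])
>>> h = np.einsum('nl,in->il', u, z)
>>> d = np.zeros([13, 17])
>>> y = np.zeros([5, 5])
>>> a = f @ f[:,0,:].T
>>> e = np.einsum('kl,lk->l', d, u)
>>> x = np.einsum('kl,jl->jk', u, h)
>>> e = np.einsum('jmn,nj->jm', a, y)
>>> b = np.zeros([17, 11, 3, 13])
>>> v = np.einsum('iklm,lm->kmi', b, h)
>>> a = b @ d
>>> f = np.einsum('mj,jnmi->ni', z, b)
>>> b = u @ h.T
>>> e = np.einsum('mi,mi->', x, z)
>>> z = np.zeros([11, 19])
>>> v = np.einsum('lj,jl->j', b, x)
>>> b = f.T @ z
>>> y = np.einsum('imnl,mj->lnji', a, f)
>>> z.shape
(11, 19)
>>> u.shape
(17, 13)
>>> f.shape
(11, 13)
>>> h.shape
(3, 13)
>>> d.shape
(13, 17)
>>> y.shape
(17, 3, 13, 17)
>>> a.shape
(17, 11, 3, 17)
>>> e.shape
()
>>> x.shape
(3, 17)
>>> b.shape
(13, 19)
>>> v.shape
(3,)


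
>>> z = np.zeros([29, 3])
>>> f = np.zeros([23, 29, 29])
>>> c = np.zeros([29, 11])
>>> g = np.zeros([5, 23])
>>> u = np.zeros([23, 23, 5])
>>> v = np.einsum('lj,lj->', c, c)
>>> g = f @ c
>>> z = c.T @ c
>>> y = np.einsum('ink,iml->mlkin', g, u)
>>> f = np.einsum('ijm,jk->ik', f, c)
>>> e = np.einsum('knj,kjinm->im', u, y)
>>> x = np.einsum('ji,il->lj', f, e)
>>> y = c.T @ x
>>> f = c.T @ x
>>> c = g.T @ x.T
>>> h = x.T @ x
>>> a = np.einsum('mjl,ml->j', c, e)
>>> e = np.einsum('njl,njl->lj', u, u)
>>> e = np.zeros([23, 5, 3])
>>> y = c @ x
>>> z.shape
(11, 11)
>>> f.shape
(11, 23)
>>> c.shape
(11, 29, 29)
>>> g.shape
(23, 29, 11)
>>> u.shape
(23, 23, 5)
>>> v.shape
()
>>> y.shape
(11, 29, 23)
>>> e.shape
(23, 5, 3)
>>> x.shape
(29, 23)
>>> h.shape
(23, 23)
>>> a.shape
(29,)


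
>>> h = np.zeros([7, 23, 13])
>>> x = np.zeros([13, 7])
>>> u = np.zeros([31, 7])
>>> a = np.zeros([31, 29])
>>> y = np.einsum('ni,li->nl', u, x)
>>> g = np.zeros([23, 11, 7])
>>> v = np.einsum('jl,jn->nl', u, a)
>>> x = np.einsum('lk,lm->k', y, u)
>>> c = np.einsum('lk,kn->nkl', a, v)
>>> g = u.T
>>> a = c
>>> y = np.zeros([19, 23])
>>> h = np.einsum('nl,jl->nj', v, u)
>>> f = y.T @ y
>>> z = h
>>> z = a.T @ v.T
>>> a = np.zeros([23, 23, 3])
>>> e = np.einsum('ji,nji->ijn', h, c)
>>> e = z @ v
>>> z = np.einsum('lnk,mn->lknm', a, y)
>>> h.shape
(29, 31)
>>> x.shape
(13,)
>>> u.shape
(31, 7)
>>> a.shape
(23, 23, 3)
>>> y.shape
(19, 23)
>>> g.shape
(7, 31)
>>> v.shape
(29, 7)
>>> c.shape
(7, 29, 31)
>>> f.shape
(23, 23)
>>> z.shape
(23, 3, 23, 19)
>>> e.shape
(31, 29, 7)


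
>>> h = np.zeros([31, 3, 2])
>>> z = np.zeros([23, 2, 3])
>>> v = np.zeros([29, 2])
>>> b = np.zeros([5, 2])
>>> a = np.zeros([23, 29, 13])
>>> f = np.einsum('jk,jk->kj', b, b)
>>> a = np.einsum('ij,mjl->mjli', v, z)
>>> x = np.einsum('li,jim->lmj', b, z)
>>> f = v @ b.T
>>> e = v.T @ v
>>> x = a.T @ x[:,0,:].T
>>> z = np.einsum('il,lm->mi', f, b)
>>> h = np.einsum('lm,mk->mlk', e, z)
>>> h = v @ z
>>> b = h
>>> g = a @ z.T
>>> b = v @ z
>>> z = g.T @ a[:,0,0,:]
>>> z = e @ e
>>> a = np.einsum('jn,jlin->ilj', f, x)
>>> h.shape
(29, 29)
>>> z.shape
(2, 2)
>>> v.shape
(29, 2)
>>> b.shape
(29, 29)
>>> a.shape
(2, 3, 29)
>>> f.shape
(29, 5)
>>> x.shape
(29, 3, 2, 5)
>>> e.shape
(2, 2)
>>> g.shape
(23, 2, 3, 2)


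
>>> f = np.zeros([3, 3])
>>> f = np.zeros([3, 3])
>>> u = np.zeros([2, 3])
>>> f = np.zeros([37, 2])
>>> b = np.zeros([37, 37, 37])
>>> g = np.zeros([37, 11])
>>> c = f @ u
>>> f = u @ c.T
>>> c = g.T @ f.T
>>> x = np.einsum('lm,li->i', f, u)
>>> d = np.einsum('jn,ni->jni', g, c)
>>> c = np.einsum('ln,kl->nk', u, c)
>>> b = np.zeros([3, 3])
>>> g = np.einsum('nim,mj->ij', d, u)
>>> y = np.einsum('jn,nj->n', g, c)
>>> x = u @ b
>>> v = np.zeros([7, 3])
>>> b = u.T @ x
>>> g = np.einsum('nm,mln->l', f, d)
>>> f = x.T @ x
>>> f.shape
(3, 3)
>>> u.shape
(2, 3)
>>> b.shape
(3, 3)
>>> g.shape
(11,)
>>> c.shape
(3, 11)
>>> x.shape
(2, 3)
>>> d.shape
(37, 11, 2)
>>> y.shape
(3,)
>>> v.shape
(7, 3)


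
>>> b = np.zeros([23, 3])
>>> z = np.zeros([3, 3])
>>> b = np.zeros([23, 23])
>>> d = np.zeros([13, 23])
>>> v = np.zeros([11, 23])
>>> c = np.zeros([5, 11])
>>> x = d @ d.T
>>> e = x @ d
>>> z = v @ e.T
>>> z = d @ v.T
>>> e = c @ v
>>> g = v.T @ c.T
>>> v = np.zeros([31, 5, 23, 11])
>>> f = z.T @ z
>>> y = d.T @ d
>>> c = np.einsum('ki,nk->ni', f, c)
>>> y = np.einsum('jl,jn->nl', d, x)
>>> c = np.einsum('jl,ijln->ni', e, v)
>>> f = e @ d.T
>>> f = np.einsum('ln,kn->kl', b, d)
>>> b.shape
(23, 23)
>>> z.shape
(13, 11)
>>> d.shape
(13, 23)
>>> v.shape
(31, 5, 23, 11)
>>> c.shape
(11, 31)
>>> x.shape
(13, 13)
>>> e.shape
(5, 23)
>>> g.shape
(23, 5)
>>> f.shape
(13, 23)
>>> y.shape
(13, 23)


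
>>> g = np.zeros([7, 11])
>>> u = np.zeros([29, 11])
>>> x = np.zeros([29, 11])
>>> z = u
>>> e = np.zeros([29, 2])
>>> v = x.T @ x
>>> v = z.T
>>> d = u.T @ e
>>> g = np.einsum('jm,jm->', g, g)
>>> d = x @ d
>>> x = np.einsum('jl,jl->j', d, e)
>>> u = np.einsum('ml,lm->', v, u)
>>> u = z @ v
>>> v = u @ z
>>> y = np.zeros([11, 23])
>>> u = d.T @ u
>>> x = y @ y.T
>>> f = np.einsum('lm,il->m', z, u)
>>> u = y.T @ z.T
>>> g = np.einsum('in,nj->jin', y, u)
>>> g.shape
(29, 11, 23)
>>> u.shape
(23, 29)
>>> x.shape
(11, 11)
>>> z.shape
(29, 11)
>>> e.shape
(29, 2)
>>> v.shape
(29, 11)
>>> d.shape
(29, 2)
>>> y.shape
(11, 23)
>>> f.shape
(11,)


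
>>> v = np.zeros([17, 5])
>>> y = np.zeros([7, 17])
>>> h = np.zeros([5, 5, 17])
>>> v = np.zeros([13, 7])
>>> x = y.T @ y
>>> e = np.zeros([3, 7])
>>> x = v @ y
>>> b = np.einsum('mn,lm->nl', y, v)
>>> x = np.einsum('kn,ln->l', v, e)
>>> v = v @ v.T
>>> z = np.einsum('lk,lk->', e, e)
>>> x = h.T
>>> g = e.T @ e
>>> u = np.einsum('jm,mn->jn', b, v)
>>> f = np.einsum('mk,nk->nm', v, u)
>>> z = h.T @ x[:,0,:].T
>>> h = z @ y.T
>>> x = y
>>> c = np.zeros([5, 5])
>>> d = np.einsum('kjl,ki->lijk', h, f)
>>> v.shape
(13, 13)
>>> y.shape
(7, 17)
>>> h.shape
(17, 5, 7)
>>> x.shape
(7, 17)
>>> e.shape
(3, 7)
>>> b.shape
(17, 13)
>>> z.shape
(17, 5, 17)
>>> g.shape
(7, 7)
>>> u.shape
(17, 13)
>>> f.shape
(17, 13)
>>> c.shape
(5, 5)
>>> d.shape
(7, 13, 5, 17)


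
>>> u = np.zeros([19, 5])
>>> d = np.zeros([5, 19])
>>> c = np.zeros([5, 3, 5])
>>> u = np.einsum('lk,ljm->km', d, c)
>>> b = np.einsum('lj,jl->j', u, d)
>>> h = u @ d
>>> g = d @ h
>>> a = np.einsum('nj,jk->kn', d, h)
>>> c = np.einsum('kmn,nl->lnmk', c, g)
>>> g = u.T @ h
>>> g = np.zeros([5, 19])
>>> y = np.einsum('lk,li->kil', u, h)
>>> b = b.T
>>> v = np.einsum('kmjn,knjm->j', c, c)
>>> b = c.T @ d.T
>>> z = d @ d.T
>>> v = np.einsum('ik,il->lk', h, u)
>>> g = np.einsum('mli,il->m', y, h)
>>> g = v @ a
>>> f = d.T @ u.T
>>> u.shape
(19, 5)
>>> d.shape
(5, 19)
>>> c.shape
(19, 5, 3, 5)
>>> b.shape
(5, 3, 5, 5)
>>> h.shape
(19, 19)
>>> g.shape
(5, 5)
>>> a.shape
(19, 5)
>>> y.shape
(5, 19, 19)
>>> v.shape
(5, 19)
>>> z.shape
(5, 5)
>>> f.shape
(19, 19)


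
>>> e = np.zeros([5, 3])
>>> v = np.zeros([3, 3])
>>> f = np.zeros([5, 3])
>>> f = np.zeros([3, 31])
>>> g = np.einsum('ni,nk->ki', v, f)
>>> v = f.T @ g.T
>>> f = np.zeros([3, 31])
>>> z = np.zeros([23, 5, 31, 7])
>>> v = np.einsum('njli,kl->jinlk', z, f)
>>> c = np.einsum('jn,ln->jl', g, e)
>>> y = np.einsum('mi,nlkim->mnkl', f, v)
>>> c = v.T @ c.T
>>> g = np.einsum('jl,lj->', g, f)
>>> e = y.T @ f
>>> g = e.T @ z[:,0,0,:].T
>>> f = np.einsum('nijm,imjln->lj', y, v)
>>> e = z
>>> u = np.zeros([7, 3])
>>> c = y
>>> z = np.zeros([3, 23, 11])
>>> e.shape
(23, 5, 31, 7)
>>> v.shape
(5, 7, 23, 31, 3)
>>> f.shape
(31, 23)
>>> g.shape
(31, 5, 23, 23)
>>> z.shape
(3, 23, 11)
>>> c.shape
(3, 5, 23, 7)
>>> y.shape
(3, 5, 23, 7)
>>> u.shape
(7, 3)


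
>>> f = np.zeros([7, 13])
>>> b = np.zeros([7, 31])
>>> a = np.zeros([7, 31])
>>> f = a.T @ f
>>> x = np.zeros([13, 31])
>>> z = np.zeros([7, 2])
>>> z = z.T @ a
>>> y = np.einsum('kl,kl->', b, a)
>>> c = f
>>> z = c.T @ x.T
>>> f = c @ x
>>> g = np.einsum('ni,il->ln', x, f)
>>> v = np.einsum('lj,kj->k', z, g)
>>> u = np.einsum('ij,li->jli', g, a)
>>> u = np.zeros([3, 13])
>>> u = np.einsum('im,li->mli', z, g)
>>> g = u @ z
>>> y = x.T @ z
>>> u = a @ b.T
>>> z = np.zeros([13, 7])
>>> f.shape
(31, 31)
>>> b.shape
(7, 31)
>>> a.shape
(7, 31)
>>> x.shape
(13, 31)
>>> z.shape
(13, 7)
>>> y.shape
(31, 13)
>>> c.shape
(31, 13)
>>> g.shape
(13, 31, 13)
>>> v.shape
(31,)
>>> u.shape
(7, 7)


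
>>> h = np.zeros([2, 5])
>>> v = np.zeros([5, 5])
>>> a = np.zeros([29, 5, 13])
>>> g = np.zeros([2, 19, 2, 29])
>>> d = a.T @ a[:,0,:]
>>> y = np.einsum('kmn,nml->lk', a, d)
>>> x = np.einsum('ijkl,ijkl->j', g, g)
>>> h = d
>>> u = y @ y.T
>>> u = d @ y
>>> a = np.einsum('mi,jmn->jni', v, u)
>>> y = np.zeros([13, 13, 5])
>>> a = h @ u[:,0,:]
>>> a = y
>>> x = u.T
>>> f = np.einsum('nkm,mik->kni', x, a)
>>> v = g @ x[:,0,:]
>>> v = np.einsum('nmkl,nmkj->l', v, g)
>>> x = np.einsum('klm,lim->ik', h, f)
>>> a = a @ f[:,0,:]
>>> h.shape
(13, 5, 13)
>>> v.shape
(13,)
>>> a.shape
(13, 13, 13)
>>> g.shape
(2, 19, 2, 29)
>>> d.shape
(13, 5, 13)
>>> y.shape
(13, 13, 5)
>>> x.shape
(29, 13)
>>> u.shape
(13, 5, 29)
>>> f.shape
(5, 29, 13)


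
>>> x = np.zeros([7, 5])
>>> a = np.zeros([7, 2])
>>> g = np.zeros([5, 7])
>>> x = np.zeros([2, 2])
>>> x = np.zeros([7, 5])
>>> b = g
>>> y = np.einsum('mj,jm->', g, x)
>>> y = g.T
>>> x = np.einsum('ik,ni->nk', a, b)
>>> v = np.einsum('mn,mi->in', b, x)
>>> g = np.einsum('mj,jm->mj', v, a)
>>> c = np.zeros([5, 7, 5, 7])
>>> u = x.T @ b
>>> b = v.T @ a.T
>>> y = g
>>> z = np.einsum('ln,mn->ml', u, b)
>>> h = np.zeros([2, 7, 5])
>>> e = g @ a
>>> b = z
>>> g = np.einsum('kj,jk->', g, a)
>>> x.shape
(5, 2)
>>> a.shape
(7, 2)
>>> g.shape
()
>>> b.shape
(7, 2)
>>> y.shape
(2, 7)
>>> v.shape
(2, 7)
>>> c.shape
(5, 7, 5, 7)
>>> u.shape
(2, 7)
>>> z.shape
(7, 2)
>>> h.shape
(2, 7, 5)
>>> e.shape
(2, 2)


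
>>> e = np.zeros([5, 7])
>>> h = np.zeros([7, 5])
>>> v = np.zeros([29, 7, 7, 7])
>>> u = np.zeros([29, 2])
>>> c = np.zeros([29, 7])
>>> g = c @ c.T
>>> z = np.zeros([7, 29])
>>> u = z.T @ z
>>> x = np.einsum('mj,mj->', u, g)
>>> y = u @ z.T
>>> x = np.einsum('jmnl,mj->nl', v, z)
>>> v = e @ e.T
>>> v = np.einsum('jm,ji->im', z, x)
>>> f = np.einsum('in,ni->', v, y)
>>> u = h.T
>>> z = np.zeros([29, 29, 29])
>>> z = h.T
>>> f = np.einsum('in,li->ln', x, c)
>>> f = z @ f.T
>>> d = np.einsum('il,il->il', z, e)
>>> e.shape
(5, 7)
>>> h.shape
(7, 5)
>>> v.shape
(7, 29)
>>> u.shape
(5, 7)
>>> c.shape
(29, 7)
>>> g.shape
(29, 29)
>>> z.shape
(5, 7)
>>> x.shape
(7, 7)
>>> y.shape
(29, 7)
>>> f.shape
(5, 29)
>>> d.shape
(5, 7)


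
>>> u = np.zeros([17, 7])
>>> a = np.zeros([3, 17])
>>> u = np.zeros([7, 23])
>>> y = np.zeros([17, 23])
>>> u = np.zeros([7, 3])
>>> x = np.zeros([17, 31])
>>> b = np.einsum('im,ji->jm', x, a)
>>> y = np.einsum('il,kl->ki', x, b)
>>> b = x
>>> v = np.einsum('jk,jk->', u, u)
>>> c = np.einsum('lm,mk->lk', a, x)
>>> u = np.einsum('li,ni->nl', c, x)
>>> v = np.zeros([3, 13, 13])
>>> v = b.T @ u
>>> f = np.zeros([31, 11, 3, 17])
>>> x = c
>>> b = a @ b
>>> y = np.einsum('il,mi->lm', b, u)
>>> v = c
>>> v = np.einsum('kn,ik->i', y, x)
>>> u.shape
(17, 3)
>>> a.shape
(3, 17)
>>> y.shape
(31, 17)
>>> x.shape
(3, 31)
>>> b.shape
(3, 31)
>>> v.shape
(3,)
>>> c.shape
(3, 31)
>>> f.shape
(31, 11, 3, 17)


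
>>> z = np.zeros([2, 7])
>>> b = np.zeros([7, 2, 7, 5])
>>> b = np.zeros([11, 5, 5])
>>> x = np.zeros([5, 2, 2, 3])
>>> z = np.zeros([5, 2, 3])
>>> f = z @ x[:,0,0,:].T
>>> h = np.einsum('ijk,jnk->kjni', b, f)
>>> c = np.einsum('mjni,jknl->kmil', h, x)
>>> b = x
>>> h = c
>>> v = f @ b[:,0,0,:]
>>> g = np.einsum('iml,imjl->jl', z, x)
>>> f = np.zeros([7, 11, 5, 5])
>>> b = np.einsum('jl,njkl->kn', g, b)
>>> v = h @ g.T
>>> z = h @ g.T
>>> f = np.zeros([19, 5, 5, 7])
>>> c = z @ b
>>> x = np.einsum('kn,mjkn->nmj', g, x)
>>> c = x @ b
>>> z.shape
(2, 5, 11, 2)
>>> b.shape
(2, 5)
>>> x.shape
(3, 5, 2)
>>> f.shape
(19, 5, 5, 7)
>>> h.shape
(2, 5, 11, 3)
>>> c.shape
(3, 5, 5)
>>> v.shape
(2, 5, 11, 2)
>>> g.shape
(2, 3)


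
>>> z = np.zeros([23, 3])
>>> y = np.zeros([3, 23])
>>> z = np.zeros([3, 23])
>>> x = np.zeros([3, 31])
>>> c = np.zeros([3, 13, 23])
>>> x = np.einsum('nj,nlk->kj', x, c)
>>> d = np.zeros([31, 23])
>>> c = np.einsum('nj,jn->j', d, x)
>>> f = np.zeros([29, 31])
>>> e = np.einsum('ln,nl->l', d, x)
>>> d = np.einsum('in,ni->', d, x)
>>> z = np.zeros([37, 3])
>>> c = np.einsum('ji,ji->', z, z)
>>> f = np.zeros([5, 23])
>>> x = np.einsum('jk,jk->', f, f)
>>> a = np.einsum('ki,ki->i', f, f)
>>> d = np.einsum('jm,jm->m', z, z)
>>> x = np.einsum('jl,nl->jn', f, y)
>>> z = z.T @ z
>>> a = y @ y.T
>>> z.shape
(3, 3)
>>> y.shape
(3, 23)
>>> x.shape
(5, 3)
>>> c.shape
()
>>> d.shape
(3,)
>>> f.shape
(5, 23)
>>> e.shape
(31,)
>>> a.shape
(3, 3)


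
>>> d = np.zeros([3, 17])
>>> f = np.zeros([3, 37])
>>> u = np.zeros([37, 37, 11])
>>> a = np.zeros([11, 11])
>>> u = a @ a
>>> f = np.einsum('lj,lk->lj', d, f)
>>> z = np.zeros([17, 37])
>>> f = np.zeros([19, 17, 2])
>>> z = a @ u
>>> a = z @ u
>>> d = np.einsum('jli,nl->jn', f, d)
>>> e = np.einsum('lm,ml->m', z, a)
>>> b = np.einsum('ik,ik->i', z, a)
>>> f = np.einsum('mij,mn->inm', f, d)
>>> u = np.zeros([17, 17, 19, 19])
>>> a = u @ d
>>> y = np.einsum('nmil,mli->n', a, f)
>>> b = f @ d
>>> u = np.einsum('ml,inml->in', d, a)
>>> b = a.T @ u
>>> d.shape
(19, 3)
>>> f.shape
(17, 3, 19)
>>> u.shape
(17, 17)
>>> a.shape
(17, 17, 19, 3)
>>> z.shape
(11, 11)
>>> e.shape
(11,)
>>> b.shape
(3, 19, 17, 17)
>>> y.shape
(17,)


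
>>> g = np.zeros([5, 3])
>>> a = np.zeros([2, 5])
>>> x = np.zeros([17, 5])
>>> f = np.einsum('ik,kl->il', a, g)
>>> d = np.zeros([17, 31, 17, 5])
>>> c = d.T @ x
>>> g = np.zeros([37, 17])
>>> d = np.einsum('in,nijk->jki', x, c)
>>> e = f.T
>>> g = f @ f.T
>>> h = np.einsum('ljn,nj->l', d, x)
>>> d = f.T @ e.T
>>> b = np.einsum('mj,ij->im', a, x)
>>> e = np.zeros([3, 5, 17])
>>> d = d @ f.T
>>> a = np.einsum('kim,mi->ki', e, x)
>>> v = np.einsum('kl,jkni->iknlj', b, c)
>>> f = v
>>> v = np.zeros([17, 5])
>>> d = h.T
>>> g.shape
(2, 2)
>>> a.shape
(3, 5)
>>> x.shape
(17, 5)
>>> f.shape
(5, 17, 31, 2, 5)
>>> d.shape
(31,)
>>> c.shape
(5, 17, 31, 5)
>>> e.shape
(3, 5, 17)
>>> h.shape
(31,)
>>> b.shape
(17, 2)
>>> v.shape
(17, 5)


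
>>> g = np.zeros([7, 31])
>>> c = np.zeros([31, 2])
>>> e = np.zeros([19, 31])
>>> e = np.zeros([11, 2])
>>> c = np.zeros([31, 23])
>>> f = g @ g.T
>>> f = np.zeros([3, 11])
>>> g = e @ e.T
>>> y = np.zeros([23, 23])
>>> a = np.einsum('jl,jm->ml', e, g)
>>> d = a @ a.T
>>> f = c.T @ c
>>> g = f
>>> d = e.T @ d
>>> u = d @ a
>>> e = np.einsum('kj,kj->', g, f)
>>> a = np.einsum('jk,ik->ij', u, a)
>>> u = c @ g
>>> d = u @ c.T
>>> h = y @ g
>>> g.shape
(23, 23)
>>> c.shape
(31, 23)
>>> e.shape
()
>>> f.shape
(23, 23)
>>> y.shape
(23, 23)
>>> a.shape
(11, 2)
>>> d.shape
(31, 31)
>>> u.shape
(31, 23)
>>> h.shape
(23, 23)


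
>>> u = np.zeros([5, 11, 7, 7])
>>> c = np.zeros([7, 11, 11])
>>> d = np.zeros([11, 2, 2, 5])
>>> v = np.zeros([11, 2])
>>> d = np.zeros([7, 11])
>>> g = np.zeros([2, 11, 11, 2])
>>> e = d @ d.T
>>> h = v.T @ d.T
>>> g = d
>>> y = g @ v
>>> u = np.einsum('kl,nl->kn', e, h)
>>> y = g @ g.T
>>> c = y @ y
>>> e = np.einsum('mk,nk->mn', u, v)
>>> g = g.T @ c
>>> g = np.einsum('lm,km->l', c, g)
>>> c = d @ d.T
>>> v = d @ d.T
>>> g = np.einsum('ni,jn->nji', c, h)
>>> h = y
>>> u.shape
(7, 2)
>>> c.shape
(7, 7)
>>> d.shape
(7, 11)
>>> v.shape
(7, 7)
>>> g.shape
(7, 2, 7)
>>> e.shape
(7, 11)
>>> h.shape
(7, 7)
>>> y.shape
(7, 7)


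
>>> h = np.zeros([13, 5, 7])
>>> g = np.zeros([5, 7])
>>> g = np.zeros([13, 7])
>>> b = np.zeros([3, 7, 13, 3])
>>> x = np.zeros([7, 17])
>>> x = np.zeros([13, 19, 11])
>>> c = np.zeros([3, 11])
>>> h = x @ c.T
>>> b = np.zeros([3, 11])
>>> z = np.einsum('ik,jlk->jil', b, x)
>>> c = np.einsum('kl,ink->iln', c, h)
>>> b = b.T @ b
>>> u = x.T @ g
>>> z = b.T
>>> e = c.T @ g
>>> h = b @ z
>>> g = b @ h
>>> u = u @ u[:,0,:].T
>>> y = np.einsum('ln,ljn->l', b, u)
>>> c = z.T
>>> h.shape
(11, 11)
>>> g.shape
(11, 11)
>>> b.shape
(11, 11)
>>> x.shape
(13, 19, 11)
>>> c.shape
(11, 11)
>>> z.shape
(11, 11)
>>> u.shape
(11, 19, 11)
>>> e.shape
(19, 11, 7)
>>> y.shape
(11,)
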